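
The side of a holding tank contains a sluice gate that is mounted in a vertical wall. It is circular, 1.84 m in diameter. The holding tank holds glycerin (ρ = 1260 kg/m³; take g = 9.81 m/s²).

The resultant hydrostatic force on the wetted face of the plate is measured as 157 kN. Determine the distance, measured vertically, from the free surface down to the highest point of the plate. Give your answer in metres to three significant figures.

d_top ≈ 3.86 m

γ = ρg = 1260 × 9.81 / 1000 = 12.3606 kN/m³.
A = π(0.92)² = 2.65904 m².
From F = γ·h_c·A, the centroid depth is h_c = 157/(12.3606 × 2.65904) = 4.77678 m.
The centroid is at the centre, 0.92 m below the top of the plate, so the highest point sits at h_top = 4.77678 − 0.92 = 3.85678 m below the surface.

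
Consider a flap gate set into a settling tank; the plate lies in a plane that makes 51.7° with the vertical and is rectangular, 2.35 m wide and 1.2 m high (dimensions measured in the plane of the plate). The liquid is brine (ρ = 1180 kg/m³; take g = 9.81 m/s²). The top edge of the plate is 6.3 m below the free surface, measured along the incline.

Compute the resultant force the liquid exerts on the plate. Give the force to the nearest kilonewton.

F ≈ 140 kN

γ = ρg = 1180 × 9.81 / 1000 = 11.5758 kN/m³.
The plate makes 51.7° with the vertical, i.e. θ = 90° − 51.7° = 38.3° to the horizontal. Measuring y along the incline from the free-surface line, vertical depth h = y·sinθ with sinθ = 0.619779.
The centroid lies 1.2/2 = 0.6 m below the top edge, so y_c = 6.3 + 0.6 = 6.9 m and h_c = 6.9 × 0.619779 = 4.27648 m.
A = 2.35 × 1.2 = 2.82 m².
Resultant F = γ·h_c·A = 11.5758 × 4.27648 × 2.82 = 139.6 kN.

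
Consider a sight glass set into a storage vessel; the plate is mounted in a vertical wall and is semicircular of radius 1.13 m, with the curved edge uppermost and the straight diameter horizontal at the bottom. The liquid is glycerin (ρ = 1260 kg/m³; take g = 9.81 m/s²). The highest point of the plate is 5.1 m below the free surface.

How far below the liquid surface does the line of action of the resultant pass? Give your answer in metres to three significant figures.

γ = ρg = 1260 × 9.81 / 1000 = 12.3606 kN/m³.
The centroid lies 4r/(3π) = 0.479587 m above the diameter, so r − 4r/(3π) = 1.13 − 0.479587 = 0.650413 m below the topmost point, so the centroid depth is h_c = 5.1 + 0.650413 = 5.75041 m.
A = πr²/2 = π × 1.13²/2 = 2.00575 m².
Resultant F = γ·h_c·A = 12.3606 × 5.75041 × 2.00575 = 142.566 kN.
I_c = (π/8 − 8/(9π))·r⁴ = 0.109757 × 1.13⁴ = 0.178956 m⁴.
Centre of pressure: y_p = y_c + I_c/(y_c·A) = 5.75041 + 0.178956/(5.75041 × 2.00575) = 5.75041 + 0.0155157 = 5.76593 m along the plane.

h_p = 5.77 m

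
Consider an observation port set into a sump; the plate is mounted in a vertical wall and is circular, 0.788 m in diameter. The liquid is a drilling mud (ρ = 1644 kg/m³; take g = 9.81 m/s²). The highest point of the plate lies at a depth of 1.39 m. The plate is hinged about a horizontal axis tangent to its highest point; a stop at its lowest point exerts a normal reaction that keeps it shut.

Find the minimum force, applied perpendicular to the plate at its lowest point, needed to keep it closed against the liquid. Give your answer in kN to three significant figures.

P ≈ 7.40 kN

γ = ρg = 1644 × 9.81 / 1000 = 16.12764 kN/m³.
The centroid is at the centre, 0.394 m below the top of the plate, so the centroid depth is h_c = 1.39 + 0.394 = 1.784 m.
A = π(0.394)² = 0.487688 m².
Resultant F = γ·h_c·A = 16.12764 × 1.784 × 0.487688 = 14.0316 kN.
I_c = πr⁴/4 = π × 0.394⁴/4 = 0.0189267 m⁴.
Centre of pressure: y_p = y_c + I_c/(y_c·A) = 1.784 + 0.0189267/(1.784 × 0.487688) = 1.784 + 0.0217539 = 1.80575 m along the plane.
The resultant acts 0.394 + 0.0217539 = 0.415754 m (along the plate) below the hinge at the top edge, so the moment about the hinge is M = F × 0.415754 = 14.0316 × 0.415754 = 5.83369 kN·m.
A normal force at the bottom, 0.788 m from the hinge, must supply this moment: P = 5.83369/0.788 = 7.40316 kN.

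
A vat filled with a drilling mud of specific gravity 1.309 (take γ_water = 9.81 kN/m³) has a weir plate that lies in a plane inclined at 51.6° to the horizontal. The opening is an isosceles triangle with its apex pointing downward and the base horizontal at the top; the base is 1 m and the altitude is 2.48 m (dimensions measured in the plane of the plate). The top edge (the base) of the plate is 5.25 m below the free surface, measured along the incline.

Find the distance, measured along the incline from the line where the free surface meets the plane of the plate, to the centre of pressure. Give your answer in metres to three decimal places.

y_p = 6.133 m

γ = 1.309 × 9.81 = 12.84129 kN/m³.
Let θ = 51.6° be the plate's angle to the horizontal; measure y along the incline from where the plane meets the free surface. Vertical depth h = y·sinθ with sinθ = 0.783693.
With the apex down, the centroid sits h/3 = 2.48/3 = 0.826667 m below the base (the top edge), so y_c = 5.25 + 0.826667 = 6.07667 m and h_c = 6.07667 × 0.783693 = 4.76224 m.
A = ½ × 1 × 2.48 = 1.24 m².
Resultant F = γ·h_c·A = 12.84129 × 4.76224 × 1.24 = 75.8301 kN.
I_c = b·h³/36 = 1 × 2.48³/36 = 0.423694 m⁴.
Centre of pressure: y_p = y_c + I_c/(y_c·A) = 6.07667 + 0.423694/(6.07667 × 1.24) = 6.07667 + 0.0562296 = 6.1329 m along the plane.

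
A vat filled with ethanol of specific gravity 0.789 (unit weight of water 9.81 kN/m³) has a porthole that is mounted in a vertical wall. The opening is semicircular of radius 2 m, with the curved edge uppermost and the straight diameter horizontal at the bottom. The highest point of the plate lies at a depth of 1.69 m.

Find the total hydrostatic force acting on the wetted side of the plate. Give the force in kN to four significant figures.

γ = 0.789 × 9.81 = 7.74009 kN/m³.
The centroid lies 4r/(3π) = 0.848826 m above the diameter, so r − 4r/(3π) = 2 − 0.848826 = 1.15117 m below the topmost point, so the centroid depth is h_c = 1.69 + 1.15117 = 2.84117 m.
A = πr²/2 = π × 2²/2 = 6.28319 m².
Resultant F = γ·h_c·A = 7.74009 × 2.84117 × 6.28319 = 138.173 kN.

F ≈ 138.2 kN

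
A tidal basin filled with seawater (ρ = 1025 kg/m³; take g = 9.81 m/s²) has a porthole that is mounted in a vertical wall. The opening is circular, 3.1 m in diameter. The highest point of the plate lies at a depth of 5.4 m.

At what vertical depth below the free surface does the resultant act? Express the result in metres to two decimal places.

γ = ρg = 1025 × 9.81 / 1000 = 10.05525 kN/m³.
The centroid is at the centre, 1.55 m below the top of the plate, so the centroid depth is h_c = 5.4 + 1.55 = 6.95 m.
A = π(1.55)² = 7.54768 m².
Resultant F = γ·h_c·A = 10.05525 × 6.95 × 7.54768 = 527.462 kN.
I_c = πr⁴/4 = π × 1.55⁴/4 = 4.53332 m⁴.
Centre of pressure: y_p = y_c + I_c/(y_c·A) = 6.95 + 4.53332/(6.95 × 7.54768) = 6.95 + 0.0864208 = 7.03642 m along the plane.

h_p = 7.04 m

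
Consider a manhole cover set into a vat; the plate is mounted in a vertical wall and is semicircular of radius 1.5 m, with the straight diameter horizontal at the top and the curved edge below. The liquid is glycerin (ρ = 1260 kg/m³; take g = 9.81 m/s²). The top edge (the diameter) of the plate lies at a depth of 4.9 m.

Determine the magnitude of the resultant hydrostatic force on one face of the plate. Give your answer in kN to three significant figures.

F ≈ 242 kN

γ = ρg = 1260 × 9.81 / 1000 = 12.3606 kN/m³.
The centroid of a semicircle lies 4r/(3π) = 0.63662 m from the diameter, here below the top edge, so the centroid depth is h_c = 4.9 + 0.63662 = 5.53662 m.
A = πr²/2 = π × 1.5²/2 = 3.53429 m².
Resultant F = γ·h_c·A = 12.3606 × 5.53662 × 3.53429 = 241.872 kN.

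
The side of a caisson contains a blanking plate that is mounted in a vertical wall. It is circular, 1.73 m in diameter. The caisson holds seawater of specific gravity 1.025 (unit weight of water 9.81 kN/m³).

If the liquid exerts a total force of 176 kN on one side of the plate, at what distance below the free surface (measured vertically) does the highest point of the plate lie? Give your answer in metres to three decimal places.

d_top ≈ 6.581 m

γ = 1.025 × 9.81 = 10.05525 kN/m³.
A = π(0.865)² = 2.35062 m².
From F = γ·h_c·A, the centroid depth is h_c = 176/(10.05525 × 2.35062) = 7.44625 m.
The centroid is at the centre, 0.865 m below the top of the plate, so the highest point sits at h_top = 7.44625 − 0.865 = 6.58125 m below the surface.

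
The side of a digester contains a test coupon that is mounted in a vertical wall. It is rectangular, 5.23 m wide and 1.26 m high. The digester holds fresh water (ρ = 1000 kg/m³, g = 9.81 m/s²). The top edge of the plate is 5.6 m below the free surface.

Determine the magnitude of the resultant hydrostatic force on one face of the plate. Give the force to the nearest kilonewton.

F ≈ 403 kN

γ = ρg = 1000 × 9.81 = 9810 N/m³ = 9.81 kN/m³.
The centroid lies 1.26/2 = 0.63 m below the top edge, so the centroid depth is h_c = 5.6 + 0.63 = 6.23 m.
A = 5.23 × 1.26 = 6.5898 m².
Resultant F = γ·h_c·A = 9.81 × 6.23 × 6.5898 = 402.744 kN.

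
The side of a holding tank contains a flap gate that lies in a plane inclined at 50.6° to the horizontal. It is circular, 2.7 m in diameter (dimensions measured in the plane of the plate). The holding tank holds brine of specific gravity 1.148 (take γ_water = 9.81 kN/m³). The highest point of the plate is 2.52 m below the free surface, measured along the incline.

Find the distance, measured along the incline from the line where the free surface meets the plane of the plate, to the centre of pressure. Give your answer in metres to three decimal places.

y_p = 3.988 m

γ = 1.148 × 9.81 = 11.26188 kN/m³.
Let θ = 50.6° be the plate's angle to the horizontal; measure y along the incline from where the plane meets the free surface. Vertical depth h = y·sinθ with sinθ = 0.772734.
The centroid is at the centre, 1.35 m below the top of the plate, so y_c = 2.52 + 1.35 = 3.87 m and h_c = 3.87 × 0.772734 = 2.99048 m.
A = π(1.35)² = 5.72555 m².
Resultant F = γ·h_c·A = 11.26188 × 2.99048 × 5.72555 = 192.828 kN.
I_c = πr⁴/4 = π × 1.35⁴/4 = 2.6087 m⁴.
Centre of pressure: y_p = y_c + I_c/(y_c·A) = 3.87 + 2.6087/(3.87 × 5.72555) = 3.87 + 0.117732 = 3.98773 m along the plane.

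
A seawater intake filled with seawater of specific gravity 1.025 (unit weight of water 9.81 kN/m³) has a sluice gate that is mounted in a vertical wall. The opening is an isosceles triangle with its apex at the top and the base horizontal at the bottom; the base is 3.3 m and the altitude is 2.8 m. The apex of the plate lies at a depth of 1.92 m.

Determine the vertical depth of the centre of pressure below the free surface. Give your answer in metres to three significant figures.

h_p = 3.90 m

γ = 1.025 × 9.81 = 10.05525 kN/m³.
With the apex up, the centroid sits 2h/3 = 2 × 2.8/3 = 1.86667 m below the apex, so the centroid depth is h_c = 1.92 + 1.86667 = 3.78667 m.
A = ½ × 3.3 × 2.8 = 4.62 m².
Resultant F = γ·h_c·A = 10.05525 × 3.78667 × 4.62 = 175.911 kN.
I_c = b·h³/36 = 3.3 × 2.8³/36 = 2.01227 m⁴.
Centre of pressure: y_p = y_c + I_c/(y_c·A) = 3.78667 + 2.01227/(3.78667 × 4.62) = 3.78667 + 0.115024 = 3.90169 m along the plane.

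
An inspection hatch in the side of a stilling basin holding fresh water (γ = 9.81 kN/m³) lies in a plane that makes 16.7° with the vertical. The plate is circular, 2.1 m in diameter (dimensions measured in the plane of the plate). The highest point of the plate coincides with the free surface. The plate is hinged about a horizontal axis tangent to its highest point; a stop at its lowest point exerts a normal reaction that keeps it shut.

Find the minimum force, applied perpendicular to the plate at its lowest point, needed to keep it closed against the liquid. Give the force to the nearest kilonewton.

γ = 9.81 kN/m³.
The plate makes 16.7° with the vertical, i.e. θ = 90° − 16.7° = 73.3° to the horizontal. Measuring y along the incline from the free-surface line, vertical depth h = y·sinθ with sinθ = 0.957822.
The centroid is at the centre, 1.05 m below the top of the plate, so y_c = 1.05 m and h_c = 1.05 × 0.957822 = 1.00571 m.
A = π(1.05)² = 3.46361 m².
Resultant F = γ·h_c·A = 9.81 × 1.00571 × 3.46361 = 34.172 kN.
I_c = πr⁴/4 = π × 1.05⁴/4 = 0.954656 m⁴.
Centre of pressure: y_p = y_c + I_c/(y_c·A) = 1.05 + 0.954656/(1.05 × 3.46361) = 1.05 + 0.2625 = 1.3125 m along the plane.
The resultant acts 1.05 + 0.2625 = 1.3125 m (along the plate) below the hinge at the top edge, so the moment about the hinge is M = F × 1.3125 = 34.172 × 1.3125 = 44.8507 kN·m.
A normal force at the bottom, 2.1 m from the hinge, must supply this moment: P = 44.8507/2.1 = 21.3575 kN.

P ≈ 21 kN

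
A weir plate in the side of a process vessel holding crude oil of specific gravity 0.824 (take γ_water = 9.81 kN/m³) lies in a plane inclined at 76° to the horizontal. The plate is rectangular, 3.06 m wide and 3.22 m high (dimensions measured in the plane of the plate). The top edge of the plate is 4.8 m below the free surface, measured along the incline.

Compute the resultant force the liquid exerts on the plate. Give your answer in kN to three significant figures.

γ = 0.824 × 9.81 = 8.08344 kN/m³.
Let θ = 76° be the plate's angle to the horizontal; measure y along the incline from where the plane meets the free surface. Vertical depth h = y·sinθ with sinθ = 0.970296.
The centroid lies 3.22/2 = 1.61 m below the top edge, so y_c = 4.8 + 1.61 = 6.41 m and h_c = 6.41 × 0.970296 = 6.2196 m.
A = 3.06 × 3.22 = 9.8532 m².
Resultant F = γ·h_c·A = 8.08344 × 6.2196 × 9.8532 = 495.377 kN.

F ≈ 495 kN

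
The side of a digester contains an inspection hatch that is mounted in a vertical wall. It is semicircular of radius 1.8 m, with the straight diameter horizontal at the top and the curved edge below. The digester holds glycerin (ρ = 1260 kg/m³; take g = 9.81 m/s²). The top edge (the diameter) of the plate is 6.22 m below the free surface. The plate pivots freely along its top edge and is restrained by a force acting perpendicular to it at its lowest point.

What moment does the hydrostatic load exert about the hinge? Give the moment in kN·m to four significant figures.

M ≈ 349.9 kN·m

γ = ρg = 1260 × 9.81 / 1000 = 12.3606 kN/m³.
The centroid of a semicircle lies 4r/(3π) = 0.763944 m from the diameter, here below the top edge, so the centroid depth is h_c = 6.22 + 0.763944 = 6.98394 m.
A = πr²/2 = π × 1.8²/2 = 5.08938 m².
Resultant F = γ·h_c·A = 12.3606 × 6.98394 × 5.08938 = 439.344 kN.
I_c = (π/8 − 8/(9π))·r⁴ = 0.109757 × 1.8⁴ = 1.15219 m⁴.
Centre of pressure: y_p = y_c + I_c/(y_c·A) = 6.98394 + 1.15219/(6.98394 × 5.08938) = 6.98394 + 0.0324159 = 7.01636 m along the plane.
The resultant acts 0.763944 + 0.0324159 = 0.79636 m (along the plate) below the hinge at the top edge, so the moment about the hinge is M = F × 0.79636 = 439.344 × 0.79636 = 349.876 kN·m.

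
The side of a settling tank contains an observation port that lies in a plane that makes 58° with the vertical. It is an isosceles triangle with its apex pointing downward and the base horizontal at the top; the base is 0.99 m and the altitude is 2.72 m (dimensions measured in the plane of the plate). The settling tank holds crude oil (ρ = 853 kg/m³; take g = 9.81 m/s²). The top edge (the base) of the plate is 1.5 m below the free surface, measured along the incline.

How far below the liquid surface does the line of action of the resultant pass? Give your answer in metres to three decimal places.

γ = ρg = 853 × 9.81 / 1000 = 8.36793 kN/m³.
The plate makes 58° with the vertical, i.e. θ = 90° − 58° = 32° to the horizontal. Measuring y along the incline from the free-surface line, vertical depth h = y·sinθ with sinθ = 0.529919.
With the apex down, the centroid sits h/3 = 2.72/3 = 0.906667 m below the base (the top edge), so y_c = 1.5 + 0.906667 = 2.40667 m and h_c = 2.40667 × 0.529919 = 1.27534 m.
A = ½ × 0.99 × 2.72 = 1.3464 m².
Resultant F = γ·h_c·A = 8.36793 × 1.27534 × 1.3464 = 14.3687 kN.
I_c = b·h³/36 = 0.99 × 2.72³/36 = 0.5534 m⁴.
Centre of pressure: y_p = y_c + I_c/(y_c·A) = 2.40667 + 0.5534/(2.40667 × 1.3464) = 2.40667 + 0.170785 = 2.57746 m along the plane.
Vertically, h_p = y_p·sinθ = 2.57746 × 0.529919 = 1.36585 m.

h_p = 1.366 m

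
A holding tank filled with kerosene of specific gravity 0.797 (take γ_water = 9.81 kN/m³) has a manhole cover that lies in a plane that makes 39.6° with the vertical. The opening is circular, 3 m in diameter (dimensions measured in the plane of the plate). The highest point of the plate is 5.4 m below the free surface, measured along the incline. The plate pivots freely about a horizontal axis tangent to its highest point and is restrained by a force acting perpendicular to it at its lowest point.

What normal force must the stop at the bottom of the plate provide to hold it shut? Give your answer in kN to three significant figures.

P ≈ 155 kN

γ = 0.797 × 9.81 = 7.81857 kN/m³.
The plate makes 39.6° with the vertical, i.e. θ = 90° − 39.6° = 50.4° to the horizontal. Measuring y along the incline from the free-surface line, vertical depth h = y·sinθ with sinθ = 0.770513.
The centroid is at the centre, 1.5 m below the top of the plate, so y_c = 5.4 + 1.5 = 6.9 m and h_c = 6.9 × 0.770513 = 5.31654 m.
A = π(1.5)² = 7.06858 m².
Resultant F = γ·h_c·A = 7.81857 × 5.31654 × 7.06858 = 293.825 kN.
I_c = πr⁴/4 = π × 1.5⁴/4 = 3.97608 m⁴.
Centre of pressure: y_p = y_c + I_c/(y_c·A) = 6.9 + 3.97608/(6.9 × 7.06858) = 6.9 + 0.0815218 = 6.98152 m along the plane.
The resultant acts 1.5 + 0.0815218 = 1.58152 m (along the plate) below the hinge at the top edge, so the moment about the hinge is M = F × 1.58152 = 293.825 × 1.58152 = 464.69 kN·m.
A normal force at the bottom, 3 m from the hinge, must supply this moment: P = 464.69/3 = 154.897 kN.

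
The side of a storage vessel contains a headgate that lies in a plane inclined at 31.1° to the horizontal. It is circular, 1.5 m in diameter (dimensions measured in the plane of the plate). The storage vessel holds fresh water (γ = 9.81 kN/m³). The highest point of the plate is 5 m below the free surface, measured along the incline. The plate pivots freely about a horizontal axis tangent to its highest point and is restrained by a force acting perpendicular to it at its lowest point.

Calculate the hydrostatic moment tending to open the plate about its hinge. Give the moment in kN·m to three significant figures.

M ≈ 39.9 kN·m

γ = 9.81 kN/m³.
Let θ = 31.1° be the plate's angle to the horizontal; measure y along the incline from where the plane meets the free surface. Vertical depth h = y·sinθ with sinθ = 0.516533.
The centroid is at the centre, 0.75 m below the top of the plate, so y_c = 5 + 0.75 = 5.75 m and h_c = 5.75 × 0.516533 = 2.97006 m.
A = π(0.75)² = 1.76715 m².
Resultant F = γ·h_c·A = 9.81 × 2.97006 × 1.76715 = 51.4882 kN.
I_c = πr⁴/4 = π × 0.75⁴/4 = 0.248505 m⁴.
Centre of pressure: y_p = y_c + I_c/(y_c·A) = 5.75 + 0.248505/(5.75 × 1.76715) = 5.75 + 0.0244565 = 5.77446 m along the plane.
The resultant acts 0.75 + 0.0244565 = 0.774456 m (along the plate) below the hinge at the top edge, so the moment about the hinge is M = F × 0.774456 = 51.4882 × 0.774456 = 39.8753 kN·m.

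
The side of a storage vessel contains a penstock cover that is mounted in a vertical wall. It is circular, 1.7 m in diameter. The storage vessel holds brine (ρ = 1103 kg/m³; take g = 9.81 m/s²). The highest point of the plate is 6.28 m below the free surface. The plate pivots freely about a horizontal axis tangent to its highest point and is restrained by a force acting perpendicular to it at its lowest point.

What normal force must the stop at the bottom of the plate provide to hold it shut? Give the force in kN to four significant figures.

γ = ρg = 1103 × 9.81 / 1000 = 10.82043 kN/m³.
The centroid is at the centre, 0.85 m below the top of the plate, so the centroid depth is h_c = 6.28 + 0.85 = 7.13 m.
A = π(0.85)² = 2.2698 m².
Resultant F = γ·h_c·A = 10.82043 × 7.13 × 2.2698 = 175.114 kN.
I_c = πr⁴/4 = π × 0.85⁴/4 = 0.409983 m⁴.
Centre of pressure: y_p = y_c + I_c/(y_c·A) = 7.13 + 0.409983/(7.13 × 2.2698) = 7.13 + 0.0253331 = 7.15533 m along the plane.
The resultant acts 0.85 + 0.0253331 = 0.875333 m (along the plate) below the hinge at the top edge, so the moment about the hinge is M = F × 0.875333 = 175.114 × 0.875333 = 153.283 kN·m.
A normal force at the bottom, 1.7 m from the hinge, must supply this moment: P = 153.283/1.7 = 90.1665 kN.

P ≈ 90.17 kN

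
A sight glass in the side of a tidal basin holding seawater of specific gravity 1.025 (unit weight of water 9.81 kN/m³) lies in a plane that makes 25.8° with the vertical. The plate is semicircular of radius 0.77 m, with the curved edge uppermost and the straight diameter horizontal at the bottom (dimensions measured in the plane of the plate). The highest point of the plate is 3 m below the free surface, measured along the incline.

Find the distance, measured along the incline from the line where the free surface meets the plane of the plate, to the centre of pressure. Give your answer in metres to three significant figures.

γ = 1.025 × 9.81 = 10.05525 kN/m³.
The plate makes 25.8° with the vertical, i.e. θ = 90° − 25.8° = 64.2° to the horizontal. Measuring y along the incline from the free-surface line, vertical depth h = y·sinθ with sinθ = 0.900319.
The centroid lies 4r/(3π) = 0.326798 m above the diameter, so r − 4r/(3π) = 0.77 − 0.326798 = 0.443202 m below the topmost point, so y_c = 3 + 0.443202 = 3.4432 m and h_c = 3.4432 × 0.900319 = 3.09998 m.
A = πr²/2 = π × 0.77²/2 = 0.931325 m².
Resultant F = γ·h_c·A = 10.05525 × 3.09998 × 0.931325 = 29.0304 kN.
I_c = (π/8 − 8/(9π))·r⁴ = 0.109757 × 0.77⁴ = 0.0385829 m⁴.
Centre of pressure: y_p = y_c + I_c/(y_c·A) = 3.4432 + 0.0385829/(3.4432 × 0.931325) = 3.4432 + 0.0120318 = 3.45523 m along the plane.

y_p = 3.46 m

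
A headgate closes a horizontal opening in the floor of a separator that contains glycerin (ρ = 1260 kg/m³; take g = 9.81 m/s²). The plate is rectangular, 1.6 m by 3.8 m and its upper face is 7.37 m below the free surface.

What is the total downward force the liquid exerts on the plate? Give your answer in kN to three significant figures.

γ = ρg = 1260 × 9.81 / 1000 = 12.3606 kN/m³.
The plate is horizontal, so pressure is uniform at p = γ·h = 12.3606 × 7.37 = 91.0976 kN/m².
A = 1.6 × 3.8 = 6.08 m².
F = p·A = 91.0976 × 6.08 = 553.873 kN.

F ≈ 554 kN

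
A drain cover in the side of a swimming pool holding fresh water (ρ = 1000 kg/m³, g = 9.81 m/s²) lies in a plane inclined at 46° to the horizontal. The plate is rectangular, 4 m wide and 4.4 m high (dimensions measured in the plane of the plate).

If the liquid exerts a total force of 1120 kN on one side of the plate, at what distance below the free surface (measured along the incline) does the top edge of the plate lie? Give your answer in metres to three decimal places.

y_top ≈ 6.818 m

γ = ρg = 1000 × 9.81 = 9810 N/m³ = 9.81 kN/m³.
A = 4 × 4.4 = 17.6 m².
From F = γ·h_c·A, the centroid depth is h_c = 1120/(9.81 × 17.6) = 6.48689 m.
Let θ = 46° be the plate's angle to the horizontal; measure y along the incline from where the plane meets the free surface. Vertical depth h = y·sinθ with sinθ = 0.719340.
Along the incline, y_c = h_c/sinθ = 6.48689/0.719340 = 9.01784 m.
The centroid lies 4.4/2 = 2.2 m below the top edge, so the top edge sits at y_top = 9.01784 − 2.2 = 6.81784 m along the incline.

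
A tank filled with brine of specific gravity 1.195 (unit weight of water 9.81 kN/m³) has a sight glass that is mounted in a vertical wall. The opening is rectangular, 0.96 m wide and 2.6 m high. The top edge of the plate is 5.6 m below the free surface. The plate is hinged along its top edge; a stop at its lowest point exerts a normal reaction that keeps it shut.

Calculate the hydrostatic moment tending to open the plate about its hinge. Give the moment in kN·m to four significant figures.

M ≈ 278.9 kN·m

γ = 1.195 × 9.81 = 11.72295 kN/m³.
The centroid lies 2.6/2 = 1.3 m below the top edge, so the centroid depth is h_c = 5.6 + 1.3 = 6.9 m.
A = 0.96 × 2.6 = 2.496 m².
Resultant F = γ·h_c·A = 11.72295 × 6.9 × 2.496 = 201.897 kN.
I_c = b·h³/12 = 0.96 × 2.6³/12 = 1.40608 m⁴.
Centre of pressure: y_p = y_c + I_c/(y_c·A) = 6.9 + 1.40608/(6.9 × 2.496) = 6.9 + 0.0816425 = 6.98164 m along the plane.
The resultant acts 1.3 + 0.0816425 = 1.38164 m (along the plate) below the hinge at the top edge, so the moment about the hinge is M = F × 1.38164 = 201.897 × 1.38164 = 278.949 kN·m.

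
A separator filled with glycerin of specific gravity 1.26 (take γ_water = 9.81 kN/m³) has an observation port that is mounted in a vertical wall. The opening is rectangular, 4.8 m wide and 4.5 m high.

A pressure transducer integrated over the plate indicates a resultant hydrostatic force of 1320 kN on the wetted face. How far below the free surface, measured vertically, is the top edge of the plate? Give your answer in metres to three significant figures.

d_top ≈ 2.69 m

γ = 1.26 × 9.81 = 12.3606 kN/m³.
A = 4.8 × 4.5 = 21.6 m².
From F = γ·h_c·A, the centroid depth is h_c = 1320/(12.3606 × 21.6) = 4.94402 m.
The centroid lies 4.5/2 = 2.25 m below the top edge, so the top edge sits at h_top = 4.94402 − 2.25 = 2.69402 m below the surface.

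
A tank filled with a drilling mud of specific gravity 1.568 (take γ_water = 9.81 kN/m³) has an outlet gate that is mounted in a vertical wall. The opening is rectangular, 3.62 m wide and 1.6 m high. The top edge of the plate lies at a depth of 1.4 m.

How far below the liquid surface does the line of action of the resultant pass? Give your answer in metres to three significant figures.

h_p = 2.30 m

γ = 1.568 × 9.81 = 15.38208 kN/m³.
The centroid lies 1.6/2 = 0.8 m below the top edge, so the centroid depth is h_c = 1.4 + 0.8 = 2.2 m.
A = 3.62 × 1.6 = 5.792 m².
Resultant F = γ·h_c·A = 15.38208 × 2.2 × 5.792 = 196.005 kN.
I_c = b·h³/12 = 3.62 × 1.6³/12 = 1.23563 m⁴.
Centre of pressure: y_p = y_c + I_c/(y_c·A) = 2.2 + 1.23563/(2.2 × 5.792) = 2.2 + 0.09697 = 2.29697 m along the plane.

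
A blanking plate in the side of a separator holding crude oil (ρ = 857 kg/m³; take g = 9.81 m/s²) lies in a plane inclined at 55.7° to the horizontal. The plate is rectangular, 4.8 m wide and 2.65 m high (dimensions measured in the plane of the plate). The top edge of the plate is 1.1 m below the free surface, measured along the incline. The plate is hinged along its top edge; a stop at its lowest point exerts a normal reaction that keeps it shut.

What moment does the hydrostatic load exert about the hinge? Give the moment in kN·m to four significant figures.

γ = ρg = 857 × 9.81 / 1000 = 8.40717 kN/m³.
Let θ = 55.7° be the plate's angle to the horizontal; measure y along the incline from where the plane meets the free surface. Vertical depth h = y·sinθ with sinθ = 0.826098.
The centroid lies 2.65/2 = 1.325 m below the top edge, so y_c = 1.1 + 1.325 = 2.425 m and h_c = 2.425 × 0.826098 = 2.00329 m.
A = 4.8 × 2.65 = 12.72 m².
Resultant F = γ·h_c·A = 8.40717 × 2.00329 × 12.72 = 214.23 kN.
I_c = b·h³/12 = 4.8 × 2.65³/12 = 7.44385 m⁴.
Centre of pressure: y_p = y_c + I_c/(y_c·A) = 2.425 + 7.44385/(2.425 × 12.72) = 2.425 + 0.241323 = 2.66632 m along the plane.
The resultant acts 1.325 + 0.241323 = 1.56632 m (along the plate) below the hinge at the top edge, so the moment about the hinge is M = F × 1.56632 = 214.23 × 1.56632 = 335.553 kN·m.

M ≈ 335.6 kN·m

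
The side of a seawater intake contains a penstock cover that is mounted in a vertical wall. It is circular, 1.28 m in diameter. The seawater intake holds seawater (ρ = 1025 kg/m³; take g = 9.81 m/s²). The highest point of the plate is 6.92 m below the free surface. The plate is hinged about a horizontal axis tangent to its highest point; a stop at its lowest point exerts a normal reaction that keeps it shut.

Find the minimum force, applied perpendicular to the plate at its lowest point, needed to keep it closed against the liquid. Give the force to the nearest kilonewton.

γ = ρg = 1025 × 9.81 / 1000 = 10.05525 kN/m³.
The centroid is at the centre, 0.64 m below the top of the plate, so the centroid depth is h_c = 6.92 + 0.64 = 7.56 m.
A = π(0.64)² = 1.2868 m².
Resultant F = γ·h_c·A = 10.05525 × 7.56 × 1.2868 = 97.8196 kN.
I_c = πr⁴/4 = π × 0.64⁴/4 = 0.131768 m⁴.
Centre of pressure: y_p = y_c + I_c/(y_c·A) = 7.56 + 0.131768/(7.56 × 1.2868) = 7.56 + 0.0135449 = 7.57354 m along the plane.
The resultant acts 0.64 + 0.0135449 = 0.653545 m (along the plate) below the hinge at the top edge, so the moment about the hinge is M = F × 0.653545 = 97.8196 × 0.653545 = 63.9295 kN·m.
A normal force at the bottom, 1.28 m from the hinge, must supply this moment: P = 63.9295/1.28 = 49.9449 kN.

P ≈ 50 kN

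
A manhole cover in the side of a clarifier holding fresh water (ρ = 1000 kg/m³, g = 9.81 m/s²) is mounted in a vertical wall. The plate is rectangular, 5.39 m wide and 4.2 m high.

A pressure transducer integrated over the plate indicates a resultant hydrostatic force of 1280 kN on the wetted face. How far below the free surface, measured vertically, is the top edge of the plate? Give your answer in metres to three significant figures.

γ = ρg = 1000 × 9.81 = 9810 N/m³ = 9.81 kN/m³.
A = 5.39 × 4.2 = 22.638 m².
From F = γ·h_c·A, the centroid depth is h_c = 1280/(9.81 × 22.638) = 5.76372 m.
The centroid lies 4.2/2 = 2.1 m below the top edge, so the top edge sits at h_top = 5.76372 − 2.1 = 3.66372 m below the surface.

d_top ≈ 3.66 m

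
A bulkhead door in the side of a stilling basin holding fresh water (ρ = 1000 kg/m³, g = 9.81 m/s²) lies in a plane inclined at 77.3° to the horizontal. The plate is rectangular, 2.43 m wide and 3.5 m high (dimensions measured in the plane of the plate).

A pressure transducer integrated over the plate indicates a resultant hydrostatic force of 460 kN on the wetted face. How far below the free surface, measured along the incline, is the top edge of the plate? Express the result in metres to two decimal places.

y_top ≈ 3.90 m

γ = ρg = 1000 × 9.81 = 9810 N/m³ = 9.81 kN/m³.
A = 2.43 × 3.5 = 8.505 m².
From F = γ·h_c·A, the centroid depth is h_c = 460/(9.81 × 8.505) = 5.51334 m.
Let θ = 77.3° be the plate's angle to the horizontal; measure y along the incline from where the plane meets the free surface. Vertical depth h = y·sinθ with sinθ = 0.975535.
Along the incline, y_c = h_c/sinθ = 5.51334/0.975535 = 5.65161 m.
The centroid lies 3.5/2 = 1.75 m below the top edge, so the top edge sits at y_top = 5.65161 − 1.75 = 3.90161 m along the incline.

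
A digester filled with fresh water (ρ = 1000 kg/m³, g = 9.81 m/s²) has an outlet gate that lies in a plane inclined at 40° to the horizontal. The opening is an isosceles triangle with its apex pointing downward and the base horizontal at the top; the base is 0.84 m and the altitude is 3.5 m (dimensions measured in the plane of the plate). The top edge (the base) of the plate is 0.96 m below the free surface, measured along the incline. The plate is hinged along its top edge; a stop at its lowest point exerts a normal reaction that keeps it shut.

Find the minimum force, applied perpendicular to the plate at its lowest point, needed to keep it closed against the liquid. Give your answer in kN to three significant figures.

P ≈ 8.37 kN

γ = ρg = 1000 × 9.81 = 9810 N/m³ = 9.81 kN/m³.
Let θ = 40° be the plate's angle to the horizontal; measure y along the incline from where the plane meets the free surface. Vertical depth h = y·sinθ with sinθ = 0.642788.
With the apex down, the centroid sits h/3 = 3.5/3 = 1.16667 m below the base (the top edge), so y_c = 0.96 + 1.16667 = 2.12667 m and h_c = 2.12667 × 0.642788 = 1.367 m.
A = ½ × 0.84 × 3.5 = 1.47 m².
Resultant F = γ·h_c·A = 9.81 × 1.367 × 1.47 = 19.7131 kN.
I_c = b·h³/36 = 0.84 × 3.5³/36 = 1.00042 m⁴.
Centre of pressure: y_p = y_c + I_c/(y_c·A) = 2.12667 + 1.00042/(2.12667 × 1.47) = 2.12667 + 0.320011 = 2.44668 m along the plane.
The resultant acts 1.16667 + 0.320011 = 1.48668 m (along the plate) below the hinge at the top edge, so the moment about the hinge is M = F × 1.48668 = 19.7131 × 1.48668 = 29.3071 kN·m.
A normal force at the bottom, 3.5 m from the hinge, must supply this moment: P = 29.3071/3.5 = 8.37346 kN.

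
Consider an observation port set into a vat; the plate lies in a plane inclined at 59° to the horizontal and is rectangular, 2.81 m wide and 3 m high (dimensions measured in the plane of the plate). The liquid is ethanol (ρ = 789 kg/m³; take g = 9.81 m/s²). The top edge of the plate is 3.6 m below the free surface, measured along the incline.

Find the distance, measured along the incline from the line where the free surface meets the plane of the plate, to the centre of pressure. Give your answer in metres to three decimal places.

γ = ρg = 789 × 9.81 / 1000 = 7.74009 kN/m³.
Let θ = 59° be the plate's angle to the horizontal; measure y along the incline from where the plane meets the free surface. Vertical depth h = y·sinθ with sinθ = 0.857167.
The centroid lies 3/2 = 1.5 m below the top edge, so y_c = 3.6 + 1.5 = 5.1 m and h_c = 5.1 × 0.857167 = 4.37155 m.
A = 2.81 × 3 = 8.43 m².
Resultant F = γ·h_c·A = 7.74009 × 4.37155 × 8.43 = 285.239 kN.
I_c = b·h³/12 = 2.81 × 3³/12 = 6.3225 m⁴.
Centre of pressure: y_p = y_c + I_c/(y_c·A) = 5.1 + 6.3225/(5.1 × 8.43) = 5.1 + 0.147059 = 5.24706 m along the plane.

y_p = 5.247 m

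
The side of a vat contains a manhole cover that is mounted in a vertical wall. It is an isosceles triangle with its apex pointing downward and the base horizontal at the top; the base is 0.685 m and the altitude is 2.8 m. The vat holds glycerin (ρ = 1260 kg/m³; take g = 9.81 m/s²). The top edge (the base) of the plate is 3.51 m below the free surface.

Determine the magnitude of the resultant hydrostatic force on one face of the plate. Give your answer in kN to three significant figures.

F ≈ 52.7 kN

γ = ρg = 1260 × 9.81 / 1000 = 12.3606 kN/m³.
With the apex down, the centroid sits h/3 = 2.8/3 = 0.933333 m below the base (the top edge), so the centroid depth is h_c = 3.51 + 0.933333 = 4.44333 m.
A = ½ × 0.685 × 2.8 = 0.959 m².
Resultant F = γ·h_c·A = 12.3606 × 4.44333 × 0.959 = 52.6704 kN.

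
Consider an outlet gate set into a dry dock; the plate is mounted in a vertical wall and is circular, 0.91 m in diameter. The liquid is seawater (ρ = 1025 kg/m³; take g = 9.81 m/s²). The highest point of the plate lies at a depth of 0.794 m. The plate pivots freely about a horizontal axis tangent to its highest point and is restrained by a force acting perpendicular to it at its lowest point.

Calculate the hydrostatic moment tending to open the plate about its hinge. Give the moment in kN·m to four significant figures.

γ = ρg = 1025 × 9.81 / 1000 = 10.05525 kN/m³.
The centroid is at the centre, 0.455 m below the top of the plate, so the centroid depth is h_c = 0.794 + 0.455 = 1.249 m.
A = π(0.455)² = 0.650388 m².
Resultant F = γ·h_c·A = 10.05525 × 1.249 × 0.650388 = 8.16823 kN.
I_c = πr⁴/4 = π × 0.455⁴/4 = 0.0336617 m⁴.
Centre of pressure: y_p = y_c + I_c/(y_c·A) = 1.249 + 0.0336617/(1.249 × 0.650388) = 1.249 + 0.0414382 = 1.29044 m along the plane.
The resultant acts 0.455 + 0.0414382 = 0.496438 m (along the plate) below the hinge at the top edge, so the moment about the hinge is M = F × 0.496438 = 8.16823 × 0.496438 = 4.05502 kN·m.

M ≈ 4.055 kN·m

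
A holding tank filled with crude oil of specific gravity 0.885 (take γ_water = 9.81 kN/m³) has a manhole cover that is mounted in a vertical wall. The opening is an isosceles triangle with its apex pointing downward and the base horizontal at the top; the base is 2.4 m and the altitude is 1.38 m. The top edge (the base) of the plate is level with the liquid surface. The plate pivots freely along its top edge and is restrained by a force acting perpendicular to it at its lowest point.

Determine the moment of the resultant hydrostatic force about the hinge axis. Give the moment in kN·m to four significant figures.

M ≈ 4.563 kN·m

γ = 0.885 × 9.81 = 8.68185 kN/m³.
With the apex down, the centroid sits h/3 = 1.38/3 = 0.46 m below the base (the top edge), so the centroid depth is h_c = 0.46 m.
A = ½ × 2.4 × 1.38 = 1.656 m².
Resultant F = γ·h_c·A = 8.68185 × 0.46 × 1.656 = 6.61349 kN.
I_c = b·h³/36 = 2.4 × 1.38³/36 = 0.175205 m⁴.
Centre of pressure: y_p = y_c + I_c/(y_c·A) = 0.46 + 0.175205/(0.46 × 1.656) = 0.46 + 0.23 = 0.69 m along the plane.
The resultant acts 0.46 + 0.23 = 0.69 m (along the plate) below the hinge at the top edge, so the moment about the hinge is M = F × 0.69 = 6.61349 × 0.69 = 4.56331 kN·m.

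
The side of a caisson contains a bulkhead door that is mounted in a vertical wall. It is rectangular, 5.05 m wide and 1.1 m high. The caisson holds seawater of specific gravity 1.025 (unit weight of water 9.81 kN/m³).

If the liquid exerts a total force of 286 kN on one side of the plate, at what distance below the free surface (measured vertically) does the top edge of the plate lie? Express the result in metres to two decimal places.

d_top ≈ 4.57 m

γ = 1.025 × 9.81 = 10.05525 kN/m³.
A = 5.05 × 1.1 = 5.555 m².
From F = γ·h_c·A, the centroid depth is h_c = 286/(10.05525 × 5.555) = 5.12023 m.
The centroid lies 1.1/2 = 0.55 m below the top edge, so the top edge sits at h_top = 5.12023 − 0.55 = 4.57023 m below the surface.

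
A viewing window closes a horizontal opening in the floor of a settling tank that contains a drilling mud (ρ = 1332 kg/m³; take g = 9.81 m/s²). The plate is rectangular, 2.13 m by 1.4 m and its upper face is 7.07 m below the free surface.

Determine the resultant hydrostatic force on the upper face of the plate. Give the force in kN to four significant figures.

F ≈ 275.5 kN

γ = ρg = 1332 × 9.81 / 1000 = 13.06692 kN/m³.
The plate is horizontal, so pressure is uniform at p = γ·h = 13.06692 × 7.07 = 92.3831 kN/m².
A = 2.13 × 1.4 = 2.982 m².
F = p·A = 92.3831 × 2.982 = 275.486 kN.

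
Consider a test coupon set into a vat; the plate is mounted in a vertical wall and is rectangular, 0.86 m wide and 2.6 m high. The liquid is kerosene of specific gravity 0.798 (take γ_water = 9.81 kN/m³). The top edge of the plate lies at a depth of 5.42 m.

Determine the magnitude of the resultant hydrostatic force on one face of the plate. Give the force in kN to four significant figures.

F ≈ 117.6 kN

γ = 0.798 × 9.81 = 7.82838 kN/m³.
The centroid lies 2.6/2 = 1.3 m below the top edge, so the centroid depth is h_c = 5.42 + 1.3 = 6.72 m.
A = 0.86 × 2.6 = 2.236 m².
Resultant F = γ·h_c·A = 7.82838 × 6.72 × 2.236 = 117.629 kN.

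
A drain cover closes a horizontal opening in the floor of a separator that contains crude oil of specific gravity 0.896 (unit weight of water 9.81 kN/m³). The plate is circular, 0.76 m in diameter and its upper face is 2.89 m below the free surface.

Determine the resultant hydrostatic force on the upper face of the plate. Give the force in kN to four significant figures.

γ = 0.896 × 9.81 = 8.78976 kN/m³.
The plate is horizontal, so pressure is uniform at p = γ·h = 8.78976 × 2.89 = 25.4024 kN/m².
A = π(0.38)² = 0.453646 m².
F = p·A = 25.4024 × 0.453646 = 11.5237 kN.

F ≈ 11.52 kN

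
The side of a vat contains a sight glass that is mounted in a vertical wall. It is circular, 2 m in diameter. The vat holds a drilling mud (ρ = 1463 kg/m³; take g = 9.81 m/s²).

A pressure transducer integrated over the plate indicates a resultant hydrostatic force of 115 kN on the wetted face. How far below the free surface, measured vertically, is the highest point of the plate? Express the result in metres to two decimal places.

γ = ρg = 1463 × 9.81 / 1000 = 14.35203 kN/m³.
A = π(1)² = 3.14159 m².
From F = γ·h_c·A, the centroid depth is h_c = 115/(14.35203 × 3.14159) = 2.55056 m.
The centroid is at the centre, 1 m below the top of the plate, so the highest point sits at h_top = 2.55056 − 1 = 1.55056 m below the surface.

d_top ≈ 1.55 m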